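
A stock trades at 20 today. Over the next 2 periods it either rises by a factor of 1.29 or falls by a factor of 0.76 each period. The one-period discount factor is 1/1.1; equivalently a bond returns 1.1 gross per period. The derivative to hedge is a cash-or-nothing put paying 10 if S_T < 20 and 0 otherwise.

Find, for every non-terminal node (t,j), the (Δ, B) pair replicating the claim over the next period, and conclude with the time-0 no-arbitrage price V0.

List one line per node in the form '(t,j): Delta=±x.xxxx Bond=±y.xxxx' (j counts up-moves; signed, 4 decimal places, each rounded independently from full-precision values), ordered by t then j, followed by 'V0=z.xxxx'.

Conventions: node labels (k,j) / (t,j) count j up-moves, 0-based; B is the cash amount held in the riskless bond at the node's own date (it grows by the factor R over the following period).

Risk-neutral probability p* = (R−d)/(u−d) = (1.1−0.76)/(1.29−0.76) = 0.6415.
Expiry values: V(2,0)=10.0000, V(2,1)=10.0000, V(2,2)=0.0000
(1,0): S=15.2000. Δ = (V_up−V_dn)/(S_up−S_dn) = (10.0000−10.0000)/(19.6080−11.5520) = 0.0000. V = [p*·10.0000 + (1−p*)·10.0000]/1.1 = 9.0909. B = V − Δ·S = 9.0909.
(1,1): S=25.8000. Δ = (V_up−V_dn)/(S_up−S_dn) = (0.0000−10.0000)/(33.2820−19.6080) = -0.7313. V = [p*·0.0000 + (1−p*)·10.0000]/1.1 = 3.2590. B = V − Δ·S = 22.1269.
(0,0): S=20.0000. Δ = (V_up−V_dn)/(S_up−S_dn) = (3.2590−9.0909)/(25.8000−15.2000) = -0.5502. V = [p*·3.2590 + (1−p*)·9.0909]/1.1 = 4.8634. B = V − Δ·S = 15.8669.
Sanity check at the root: Δ(0,0)·S0 + B(0,0) reproduces V0 = 4.8634.

(0,0): Delta=-0.5502 Bond=15.8669
(1,0): Delta=0.0000 Bond=9.0909
(1,1): Delta=-0.7313 Bond=22.1269
V0=4.8634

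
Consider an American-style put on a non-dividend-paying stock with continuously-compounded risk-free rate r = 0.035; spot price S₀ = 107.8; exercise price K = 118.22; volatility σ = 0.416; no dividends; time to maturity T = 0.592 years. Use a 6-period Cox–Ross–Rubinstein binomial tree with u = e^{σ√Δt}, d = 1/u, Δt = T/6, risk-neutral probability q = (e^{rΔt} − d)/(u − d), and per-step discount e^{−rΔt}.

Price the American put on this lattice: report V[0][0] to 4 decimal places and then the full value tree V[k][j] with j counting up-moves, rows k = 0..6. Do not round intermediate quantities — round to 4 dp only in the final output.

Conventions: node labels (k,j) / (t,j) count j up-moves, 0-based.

price = 19.4076
tree:
19.4076
26.7788 11.5804
35.6167 17.4192 5.3531
45.3800 25.3207 9.0043 1.4452
54.3024 35.2121 14.8121 2.7920 0.0000
62.1319 45.3800 23.6248 5.3937 0.0000 0.0000
69.0023 54.3024 35.2121 10.4200 0.0000 0.0000 0.0000

Δt=0.09867, u=1.13959, d=0.87751, q=0.48058, disc=e^(-rΔt)=0.99655
k=6 terminal: V=max(K-S,0) → 69.0023 54.3024 35.2121 10.4200 0.0000 0.0000 0.0000
k=5: j=0 S=56.0881 intr=62.1319 cont=61.7244 V=62.1319[EX]; j=1 S=72.8400 intr=45.3800 cont=44.9725 V=45.3800[EX]; j=2 S=94.5952 intr=23.6248 cont=23.2172 V=23.6248[EX]; j=3 S=122.8481 intr=0.0000 cont=5.3937 V=5.3937[hold]; j=4 S=159.5393 intr=0.0000 cont=0.0000 V=0.0000[hold]; j=5 S=207.1891 intr=0.0000 cont=0.0000 V=0.0000[hold]
k=4: j=0 S=63.9176 intr=54.3024 cont=53.8949 V=54.3024[EX]; j=1 S=83.0079 intr=35.2121 cont=34.8045 V=35.2121[EX]; j=2 S=107.8000 intr=10.4200 cont=14.8121 V=14.8121[hold]; j=3 S=139.9968 intr=0.0000 cont=2.7920 V=2.7920[hold]; j=4 S=181.8098 intr=0.0000 cont=0.0000 V=0.0000[hold]
k=3: j=0 S=72.8400 intr=45.3800 cont=44.9725 V=45.3800[EX]; j=1 S=94.5952 intr=23.6248 cont=25.3207 V=25.3207[hold]; j=2 S=122.8481 intr=0.0000 cont=9.0043 V=9.0043[hold]; j=3 S=159.5393 intr=0.0000 cont=1.4452 V=1.4452[hold]
k=2: j=0 S=83.0079 intr=35.2121 cont=35.6167 V=35.6167[hold]; j=1 S=107.8000 intr=10.4200 cont=17.4192 V=17.4192[hold]; j=2 S=139.9968 intr=0.0000 cont=5.3531 V=5.3531[hold]
k=1: j=0 S=94.5952 intr=23.6248 cont=26.7788 V=26.7788[hold]; j=1 S=122.8481 intr=0.0000 cont=11.5804 V=11.5804[hold]
k=0: j=0 S=107.8000 intr=10.4200 cont=19.4076 V=19.4076[hold]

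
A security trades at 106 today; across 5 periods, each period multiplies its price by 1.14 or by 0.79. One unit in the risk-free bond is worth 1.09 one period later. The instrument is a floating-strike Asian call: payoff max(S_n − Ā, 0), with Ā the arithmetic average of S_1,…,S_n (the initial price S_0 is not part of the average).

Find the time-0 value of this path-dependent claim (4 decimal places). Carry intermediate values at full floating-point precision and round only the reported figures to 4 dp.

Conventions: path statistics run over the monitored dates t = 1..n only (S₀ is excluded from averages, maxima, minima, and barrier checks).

Risk-neutral up-probability p* = (R−d)/(u−d) = (1.09−0.79)/(1.14−0.79) = 0.8571; the claim prices as the p*-weighted sum of path payoffs discounted by R^5.
Enumerate all 2^5 = 32 price paths (U = up ×1.14, D = down ×0.79); each path with k up-moves has probability p*^k·(1−p*)^(5−k).
DDDDD: Ā=55.2121, payoff=0.0000, prob=0.000059
UDDDD: Ā=79.6732, payoff=0.0000, prob=0.000357
DUDDD: Ā=72.2532, payoff=0.0000, prob=0.000357
UUDDD: Ā=104.2641, payoff=0.0000, prob=0.002142
DDUDD: Ā=66.3914, payoff=0.0000, prob=0.000357
UDUDD: Ā=95.8053, payoff=0.0000, prob=0.002142
DUUDD: Ā=88.3853, payoff=0.0000, prob=0.002142
UUUDD: Ā=127.5433, payoff=0.0000, prob=0.012852
DDDUD: Ā=61.7606, payoff=0.0000, prob=0.000357
UDDUD: Ā=89.1228, payoff=0.0000, prob=0.002142
DUDUD: Ā=81.7028, payoff=0.0000, prob=0.002142
UUDUD: Ā=117.9003, payoff=0.0000, prob=0.012852
DDUUD: Ā=75.8410, payoff=0.0000, prob=0.002142
UDUUD: Ā=109.4415, payoff=0.0000, prob=0.012852
DUUUD: Ā=102.0215, payoff=0.0000, prob=0.012852
UUUUD: Ā=147.2209, payoff=0.0000, prob=0.077111
DDDDU: Ā=58.1022, payoff=0.0000, prob=0.000357
UDDDU: Ā=83.8437, payoff=0.0000, prob=0.002142
DUDDU: Ā=76.4237, payoff=0.0000, prob=0.002142
UUDDU: Ā=110.2823, payoff=0.0000, prob=0.012852
DDUDU: Ā=70.5619, payoff=0.0000, prob=0.002142
UDUDU: Ā=101.8235, payoff=0.0000, prob=0.012852
DUUDU: Ā=94.4035, payoff=3.6074, prob=0.012852
UUUDU: Ā=136.2279, payoff=5.2057, prob=0.077111
DDDUU: Ā=65.9311, payoff=1.9888, prob=0.002142
UDDUU: Ā=95.1411, payoff=2.8699, prob=0.012852
DUDUU: Ā=87.7211, payoff=10.2899, prob=0.012852
UUDUU: Ā=126.5848, payoff=14.8487, prob=0.077111
DDUUU: Ā=81.8593, payoff=16.1517, prob=0.012852
UDUUU: Ā=118.1260, payoff=23.3075, prob=0.077111
DUUUU: Ā=110.7060, payoff=30.7275, prob=0.077111
UUUUU: Ā=159.7530, payoff=44.3409, prob=0.462664
Price = Σ prob·payoff / R^5 = 26.655388 / 1.538624 = 17.3242

price = 17.3242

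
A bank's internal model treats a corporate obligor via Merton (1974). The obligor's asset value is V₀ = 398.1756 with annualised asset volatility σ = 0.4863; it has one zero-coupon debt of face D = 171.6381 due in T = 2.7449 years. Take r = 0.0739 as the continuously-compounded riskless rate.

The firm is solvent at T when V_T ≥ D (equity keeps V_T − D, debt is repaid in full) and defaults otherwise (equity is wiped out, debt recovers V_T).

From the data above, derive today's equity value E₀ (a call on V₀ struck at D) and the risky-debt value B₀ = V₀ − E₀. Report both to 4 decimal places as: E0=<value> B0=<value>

E0=266.3092 B0=131.8664

With assets at 398.1756 and a single debt payment of 171.6381 at 2.7449 years:
d₁ = [ln(V₀/D) + (r + σ²/2)T] / (σ√T)
   = [ln(398.1756/171.6381) + (0.0739 + 0.5·0.4863²)·2.7449] / (0.4863·√2.7449)
   = [0.841505 + 0.527416] / 0.805689 = 1.699068
d₂ = d₁ − σ√T = 1.699068 − 0.805689 = 0.893379
N(d₁) = 0.955347,  N(d₂) = 0.814173,  e^(−rT) = 0.816402
E₀ = V₀·N(d₁) − D·e^(−rT)·N(d₂)
   = 398.1756·0.955347 − 171.6381·0.816402·0.814173 = 266.309230
B₀ = V₀ − E₀ = 398.1756 − 266.309230 = 131.866370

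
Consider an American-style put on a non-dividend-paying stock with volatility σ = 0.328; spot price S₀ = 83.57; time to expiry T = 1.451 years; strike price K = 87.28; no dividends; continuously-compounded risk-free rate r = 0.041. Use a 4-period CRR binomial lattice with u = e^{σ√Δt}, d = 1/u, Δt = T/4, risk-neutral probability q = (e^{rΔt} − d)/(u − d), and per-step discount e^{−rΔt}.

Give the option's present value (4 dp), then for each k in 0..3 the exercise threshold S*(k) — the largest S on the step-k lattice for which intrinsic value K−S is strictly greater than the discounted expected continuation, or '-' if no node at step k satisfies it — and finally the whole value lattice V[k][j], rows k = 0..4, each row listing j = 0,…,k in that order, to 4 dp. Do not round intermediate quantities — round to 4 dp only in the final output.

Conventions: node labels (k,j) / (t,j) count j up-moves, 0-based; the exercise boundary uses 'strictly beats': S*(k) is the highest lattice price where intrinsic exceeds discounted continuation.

Δt=0.36275  u=1.21841  d=0.82074  q=0.48845  discount=0.98524
step 4 (expiry): payoffs max(K−S,0) = 49.3598 30.9862 3.7100 0.0000 0.0000
step 3: (k=3,j=0): S=46.2025, K−S=41.0775, hold=39.7890 ⇒ V=41.0775 exercise | (k=3,j=1): S=68.5892, K−S=18.6908, hold=17.4024 ⇒ V=18.6908 exercise | (k=3,j=2): S=101.8229, K−S=0.0000, hold=1.8698 ⇒ V=1.8698 continue | (k=3,j=3): S=151.1595, K−S=0.0000, hold=0.0000 ⇒ V=0.0000 continue  boundary S*=68.5892
step 2: (k=2,j=0): S=56.2938, K−S=30.9862, hold=29.6977 ⇒ V=30.9862 exercise | (k=2,j=1): S=83.5700, K−S=3.7100, hold=10.3200 ⇒ V=10.3200 continue | (k=2,j=2): S=124.0625, K−S=0.0000, hold=0.9424 ⇒ V=0.9424 continue  boundary S*=56.2938
step 1: (k=1,j=0): S=68.5892, K−S=18.6908, hold=20.5833 ⇒ V=20.5833 continue | (k=1,j=1): S=101.8229, K−S=0.0000, hold=5.6547 ⇒ V=5.6547 continue  boundary S*=-
step 0: (k=0,j=0): S=83.5700, K−S=3.7100, hold=13.0952 ⇒ V=13.0952 continue  boundary S*=-

price = 13.0952
boundary = - - 56.2938 68.5892
tree:
13.0952
20.5833 5.6547
30.9862 10.3200 0.9424
41.0775 18.6908 1.8698 0.0000
49.3598 30.9862 3.7100 0.0000 0.0000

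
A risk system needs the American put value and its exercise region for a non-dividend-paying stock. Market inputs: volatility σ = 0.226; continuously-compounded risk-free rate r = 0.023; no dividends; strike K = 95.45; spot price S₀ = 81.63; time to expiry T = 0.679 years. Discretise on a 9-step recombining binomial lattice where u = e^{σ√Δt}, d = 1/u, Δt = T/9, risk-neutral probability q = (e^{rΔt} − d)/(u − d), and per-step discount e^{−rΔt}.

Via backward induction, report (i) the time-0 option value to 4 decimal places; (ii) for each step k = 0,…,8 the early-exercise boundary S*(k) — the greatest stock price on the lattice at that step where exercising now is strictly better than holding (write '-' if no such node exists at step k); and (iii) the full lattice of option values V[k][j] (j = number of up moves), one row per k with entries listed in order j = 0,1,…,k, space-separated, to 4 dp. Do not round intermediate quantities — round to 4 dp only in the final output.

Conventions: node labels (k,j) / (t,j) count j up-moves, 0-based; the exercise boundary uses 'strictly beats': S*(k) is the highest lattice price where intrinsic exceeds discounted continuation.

price = 14.9182
boundary = - - 72.0994 67.7598 72.0994 76.7168 72.0994 76.7168 81.6300
tree:
14.9182
18.9369 10.9267
23.3506 14.5620 7.3070
27.6902 18.7703 10.3784 4.2422
31.7685 23.3506 14.2273 6.5421 1.9429
35.6014 27.6902 18.7332 9.7432 3.3441 0.5399
39.2036 31.7685 23.3506 13.8872 5.6076 1.0783 0.0000
42.5890 35.6014 27.6902 18.7332 9.0598 2.1538 0.0000 0.0000
45.7706 39.2036 31.7685 23.3506 13.8200 4.3018 0.0000 0.0000 0.0000
48.7607 42.5890 35.6014 27.6902 18.7332 8.5922 0.0000 0.0000 0.0000 0.0000

params: Δt=0.07544 u=1.06404 d=0.93981 q=0.49847 e^(-rΔt)=0.99827
t_9 payoffs: 48.7607 42.5890 35.6014 27.6902 18.7332 8.5922 0.0000 0.0000 0.0000 0.0000
t_8: node(8,0) S=49.6794 payoff=45.7706 vs cont=45.6051 → 45.7706 [stop]  node(8,1) S=56.2464 payoff=39.2036 vs cont=39.0381 → 39.2036 [stop]  node(8,2) S=63.6815 payoff=31.7685 vs cont=31.6030 → 31.7685 [stop]  node(8,3) S=72.0994 payoff=23.3506 vs cont=23.1851 → 23.3506 [stop]  node(8,4) S=81.6300 payoff=13.8200 vs cont=13.6545 → 13.8200 [stop]  node(8,5) S=92.4205 payoff=3.0295 vs cont=4.3018 → 4.3018 [wait]  node(8,6) S=104.6373 payoff=0.0000 vs cont=0.0000 → 0.0000 [wait]  node(8,7) S=118.4690 payoff=0.0000 vs cont=0.0000 → 0.0000 [wait]  node(8,8) S=134.1291 payoff=0.0000 vs cont=0.0000 → 0.0000 [wait]  ⇒ S*(8)=81.6300
t_7: node(7,0) S=52.8610 payoff=42.5890 vs cont=42.4235 → 42.5890 [stop]  node(7,1) S=59.8486 payoff=35.6014 vs cont=35.4359 → 35.6014 [stop]  node(7,2) S=67.7598 payoff=27.6902 vs cont=27.5247 → 27.6902 [stop]  node(7,3) S=76.7168 payoff=18.7332 vs cont=18.5677 → 18.7332 [stop]  node(7,4) S=86.8578 payoff=8.5922 vs cont=9.0598 → 9.0598 [wait]  node(7,5) S=98.3393 payoff=0.0000 vs cont=2.1538 → 2.1538 [wait]  node(7,6) S=111.3386 payoff=0.0000 vs cont=0.0000 → 0.0000 [wait]  node(7,7) S=126.0561 payoff=0.0000 vs cont=0.0000 → 0.0000 [wait]  ⇒ S*(7)=76.7168
t_6: node(6,0) S=56.2464 payoff=39.2036 vs cont=39.0381 → 39.2036 [stop]  node(6,1) S=63.6815 payoff=31.7685 vs cont=31.6030 → 31.7685 [stop]  node(6,2) S=72.0994 payoff=23.3506 vs cont=23.1851 → 23.3506 [stop]  node(6,3) S=81.6300 payoff=13.8200 vs cont=13.8872 → 13.8872 [wait]  node(6,4) S=92.4205 payoff=3.0295 vs cont=5.6076 → 5.6076 [wait]  node(6,5) S=104.6373 payoff=0.0000 vs cont=1.0783 → 1.0783 [wait]  node(6,6) S=118.4690 payoff=0.0000 vs cont=0.0000 → 0.0000 [wait]  ⇒ S*(6)=72.0994
t_5: node(5,0) S=59.8486 payoff=35.6014 vs cont=35.4359 → 35.6014 [stop]  node(5,1) S=67.7598 payoff=27.6902 vs cont=27.5247 → 27.6902 [stop]  node(5,2) S=76.7168 payoff=18.7332 vs cont=18.6011 → 18.7332 [stop]  node(5,3) S=86.8578 payoff=8.5922 vs cont=9.7432 → 9.7432 [wait]  node(5,4) S=98.3393 payoff=0.0000 vs cont=3.3441 → 3.3441 [wait]  node(5,5) S=111.3386 payoff=0.0000 vs cont=0.5399 → 0.5399 [wait]  ⇒ S*(5)=76.7168
t_4: node(4,0) S=63.6815 payoff=31.7685 vs cont=31.6030 → 31.7685 [stop]  node(4,1) S=72.0994 payoff=23.3506 vs cont=23.1851 → 23.3506 [stop]  node(4,2) S=81.6300 payoff=13.8200 vs cont=14.2273 → 14.2273 [wait]  node(4,3) S=92.4205 payoff=3.0295 vs cont=6.5421 → 6.5421 [wait]  node(4,4) S=104.6373 payoff=0.0000 vs cont=1.9429 → 1.9429 [wait]  ⇒ S*(4)=72.0994
t_3: node(3,0) S=67.7598 payoff=27.6902 vs cont=27.5247 → 27.6902 [stop]  node(3,1) S=76.7168 payoff=18.7332 vs cont=18.7703 → 18.7703 [wait]  node(3,2) S=86.8578 payoff=8.5922 vs cont=10.3784 → 10.3784 [wait]  node(3,3) S=98.3393 payoff=0.0000 vs cont=4.2422 → 4.2422 [wait]  ⇒ S*(3)=67.7598
t_2: node(2,0) S=72.0994 payoff=23.3506 vs cont=23.2036 → 23.3506 [stop]  node(2,1) S=81.6300 payoff=13.8200 vs cont=14.5620 → 14.5620 [wait]  node(2,2) S=92.4205 payoff=3.0295 vs cont=7.3070 → 7.3070 [wait]  ⇒ S*(2)=72.0994
t_1: node(1,0) S=76.7168 payoff=18.7332 vs cont=18.9369 → 18.9369 [wait]  node(1,1) S=86.8578 payoff=8.5922 vs cont=10.9267 → 10.9267 [wait]  ⇒ S*(1)=-
t_0: node(0,0) S=81.6300 payoff=13.8200 vs cont=14.9182 → 14.9182 [wait]  ⇒ S*(0)=-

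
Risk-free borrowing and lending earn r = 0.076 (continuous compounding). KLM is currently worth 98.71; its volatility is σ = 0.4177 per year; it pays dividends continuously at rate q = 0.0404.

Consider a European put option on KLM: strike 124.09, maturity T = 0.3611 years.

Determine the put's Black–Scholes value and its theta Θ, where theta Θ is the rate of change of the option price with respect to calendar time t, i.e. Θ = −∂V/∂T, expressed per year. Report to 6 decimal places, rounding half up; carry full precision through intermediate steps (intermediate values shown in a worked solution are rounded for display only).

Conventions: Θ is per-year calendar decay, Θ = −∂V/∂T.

σ√T = 0.4177·√0.3611 = 0.251003
d₁ = (ln(S/K) + (r−q+σ²/2)T) / (σ√T) = (ln(98.71/124.09) + (0.076−0.0404+0.4177²/2)·0.3611) / 0.251003 = (-0.228821 + 0.044356) / 0.251003 = -0.734911
d₂ = d₁ − σ√T = -0.734911 − 0.251003 = -0.985913
e^{−rT} = 0.972930
e^{−qT} = 0.985517
N(−d₁) = 0.768803,  N(−d₂) = 0.837912
Put price V = K·e^{−rT}·N(−d₂) − S·e^{−qT}·N(−d₁) = 101.161835 − 74.789496 = 26.372340
φ(d₁) = (1/√(2π))·e^{−d₁²/2} = 0.304530
Θ = −S·e^{−qT}·φ(d₁)·σ/(2√T) − q·S·e^{−qT}·N(−d₁) + r·K·e^{−rT}·N(−d₂) = −10.296185 − 3.021496 + 7.688299 = -5.629382

price = 26.372340
Θ = -5.629382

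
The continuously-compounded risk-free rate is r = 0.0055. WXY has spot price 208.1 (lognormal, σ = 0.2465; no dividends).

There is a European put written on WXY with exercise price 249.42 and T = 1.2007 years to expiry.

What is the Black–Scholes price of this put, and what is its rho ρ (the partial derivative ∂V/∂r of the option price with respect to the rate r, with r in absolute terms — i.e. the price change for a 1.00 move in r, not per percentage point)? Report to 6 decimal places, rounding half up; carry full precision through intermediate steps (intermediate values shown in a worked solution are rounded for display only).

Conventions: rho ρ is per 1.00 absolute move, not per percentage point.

price = 49.221683
ρ = -232.842359

σ√T = 0.2465·√1.2007 = 0.270106
d₁ = (ln(S/K) + (r+σ²/2)T) / (σ√T) = (ln(208.1/249.42) + (0.0055+0.2465²/2)·1.2007) / 0.270106 = (-0.181119 + 0.043082) / 0.270106 = -0.511048
d₂ = d₁ − σ√T = -0.511048 − 0.270106 = -0.781154
e^{−rT} = 0.993418
N(−d₁) = 0.695341,  N(−d₂) = 0.782644
Put price V = K·e^{−rT}·N(−d₂) − S·N(−d₁) = 193.922178 − 144.700495 = 49.221683
ρ = −K·T·e^{−rT}·N(−d₂) = -232.842359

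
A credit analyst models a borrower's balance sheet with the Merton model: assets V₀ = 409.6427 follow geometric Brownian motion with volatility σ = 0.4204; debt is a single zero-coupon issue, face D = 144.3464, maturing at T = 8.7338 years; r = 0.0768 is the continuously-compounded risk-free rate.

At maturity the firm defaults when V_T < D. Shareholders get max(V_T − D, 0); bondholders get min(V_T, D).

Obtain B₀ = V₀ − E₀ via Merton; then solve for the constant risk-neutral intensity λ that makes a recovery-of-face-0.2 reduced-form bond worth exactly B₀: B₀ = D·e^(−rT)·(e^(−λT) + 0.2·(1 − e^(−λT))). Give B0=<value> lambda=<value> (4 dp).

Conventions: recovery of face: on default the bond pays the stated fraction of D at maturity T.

Equity is a call on the firm's assets struck at D = 144.3464:
d₁ = [ln(V₀/D) + (r + σ²/2)T] / (σ√T)
   = [ln(409.6427/144.3464) + (0.0768 + 0.5·0.4204²)·8.7338] / (0.4204·√8.7338)
   = [1.043069 + 1.442545] / 1.242408 = 2.000642
d₂ = d₁ − σ√T = 2.000642 − 1.242408 = 0.758234
N(d₁) = 0.977285,  N(d₂) = 0.775845,  e^(−rT) = 0.511322
E₀ = V₀·N(d₁) − D·e^(−rT)·N(d₂)
   = 409.6427·0.977285 − 144.3464·0.511322·0.775845 = 343.074337
B₀ = V₀ − E₀ = 409.6427 − 343.074337 = 66.568363
e^(−λT) = (B₀·e^(rT)/D − 0.2)/(1 − 0.2) = (66.5684·1.955715/144.3464 − 0.2)/0.8 = 0.87739923
λ = −ln(0.87739923)/8.7338 = 0.014976

B0=66.5684 lambda=0.0150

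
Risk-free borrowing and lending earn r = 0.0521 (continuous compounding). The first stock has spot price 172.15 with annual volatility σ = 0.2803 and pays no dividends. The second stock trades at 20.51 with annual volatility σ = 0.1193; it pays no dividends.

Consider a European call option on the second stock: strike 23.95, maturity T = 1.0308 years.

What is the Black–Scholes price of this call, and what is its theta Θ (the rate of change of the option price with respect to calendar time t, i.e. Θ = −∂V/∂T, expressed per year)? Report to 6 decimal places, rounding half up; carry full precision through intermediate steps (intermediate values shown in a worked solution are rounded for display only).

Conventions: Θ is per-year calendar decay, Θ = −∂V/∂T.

σ√T = 0.1193·√1.0308 = 0.121123
d₁ = (ln(S/K) + (r+σ²/2)T) / (σ√T) = (ln(20.51/23.95) + (0.0521+0.1193²/2)·1.0308) / 0.121123 = (-0.155056 + 0.061040) / 0.121123 = -0.776198
d₂ = d₁ − σ√T = -0.776198 − 0.121123 = -0.897321
e^{−rT} = 0.947712
N(d₁) = 0.218816,  N(d₂) = 0.184774
Call price V = S·N(d₁) − K·e^{−rT}·N(d₂) = 4.487917 − 4.193940 = 0.293978
φ(d₁) = (1/√(2π))·e^{−d₁²/2} = 0.295177
Θ = −S·φ(d₁)·σ/(2√T) − r·K·e^{−rT}·N(d₂) = −0.355690 − 0.218504 = -0.574194

price = 0.293978
Θ = -0.574194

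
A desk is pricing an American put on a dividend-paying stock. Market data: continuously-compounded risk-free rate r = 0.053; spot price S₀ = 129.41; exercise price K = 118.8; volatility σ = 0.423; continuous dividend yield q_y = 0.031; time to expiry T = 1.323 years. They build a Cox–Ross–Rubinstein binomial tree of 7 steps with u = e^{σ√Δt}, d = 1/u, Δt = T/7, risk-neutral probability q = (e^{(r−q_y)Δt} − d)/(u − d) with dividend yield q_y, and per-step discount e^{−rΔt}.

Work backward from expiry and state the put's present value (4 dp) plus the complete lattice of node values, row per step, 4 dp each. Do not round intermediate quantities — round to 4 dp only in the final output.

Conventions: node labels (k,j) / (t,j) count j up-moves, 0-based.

Δt=0.18900, u=1.20189, d=0.83202, q=0.46542, disc=e^(-rΔt)=0.99003
k=7 terminal: V=max(K-S,0) → 83.0798 67.2007 44.2628 11.1279 0.0000 0.0000 0.0000 0.0000
k=6: j=0 S=42.9318 intr=75.8682 cont=74.9349 V=75.8682[EX]; j=1 S=62.0167 intr=56.7833 cont=55.9615 V=56.7833[EX]; j=2 S=89.5856 intr=29.2144 cont=28.5537 V=29.2144[EX]; j=3 S=129.4100 intr=0.0000 cont=5.8895 V=5.8895[hold]; j=4 S=186.9380 intr=0.0000 cont=0.0000 V=0.0000[hold]; j=5 S=270.0394 intr=0.0000 cont=0.0000 V=0.0000[hold]; j=6 S=390.0828 intr=0.0000 cont=0.0000 V=0.0000[hold]
k=5: j=0 S=51.5993 intr=67.2007 cont=66.3181 V=67.2007[EX]; j=1 S=74.5372 intr=44.2628 cont=43.5141 V=44.2628[EX]; j=2 S=107.6721 intr=11.1279 cont=18.1755 V=18.1755[hold]; j=3 S=155.5366 intr=0.0000 cont=3.1170 V=3.1170[hold]; j=4 S=224.6789 intr=0.0000 cont=0.0000 V=0.0000[hold]; j=5 S=324.5578 intr=0.0000 cont=0.0000 V=0.0000[hold]
k=4: j=0 S=62.0167 intr=56.7833 cont=55.9615 V=56.7833[EX]; j=1 S=89.5856 intr=29.2144 cont=31.8011 V=31.8011[hold]; j=2 S=129.4100 intr=0.0000 cont=11.0557 V=11.0557[hold]; j=3 S=186.9380 intr=0.0000 cont=1.6497 V=1.6497[hold]; j=4 S=270.0394 intr=0.0000 cont=0.0000 V=0.0000[hold]
k=3: j=0 S=74.5372 intr=44.2628 cont=44.7060 V=44.7060[hold]; j=1 S=107.6721 intr=11.1279 cont=21.9250 V=21.9250[hold]; j=2 S=155.5366 intr=0.0000 cont=6.6114 V=6.6114[hold]; j=3 S=224.6789 intr=0.0000 cont=0.8731 V=0.8731[hold]
k=2: j=0 S=89.5856 intr=29.2144 cont=33.7634 V=33.7634[hold]; j=1 S=129.4100 intr=0.0000 cont=14.6502 V=14.6502[hold]; j=2 S=186.9380 intr=0.0000 cont=3.9014 V=3.9014[hold]
k=1: j=0 S=107.6721 intr=11.1279 cont=24.6199 V=24.6199[hold]; j=1 S=155.5366 intr=0.0000 cont=9.5514 V=9.5514[hold]
k=0: j=0 S=129.4100 intr=0.0000 cont=17.4312 V=17.4312[hold]

price = 17.4312
tree:
17.4312
24.6199 9.5514
33.7634 14.6502 3.9014
44.7060 21.9250 6.6114 0.8731
56.7833 31.8011 11.0557 1.6497 0.0000
67.2007 44.2628 18.1755 3.1170 0.0000 0.0000
75.8682 56.7833 29.2144 5.8895 0.0000 0.0000 0.0000
83.0798 67.2007 44.2628 11.1279 0.0000 0.0000 0.0000 0.0000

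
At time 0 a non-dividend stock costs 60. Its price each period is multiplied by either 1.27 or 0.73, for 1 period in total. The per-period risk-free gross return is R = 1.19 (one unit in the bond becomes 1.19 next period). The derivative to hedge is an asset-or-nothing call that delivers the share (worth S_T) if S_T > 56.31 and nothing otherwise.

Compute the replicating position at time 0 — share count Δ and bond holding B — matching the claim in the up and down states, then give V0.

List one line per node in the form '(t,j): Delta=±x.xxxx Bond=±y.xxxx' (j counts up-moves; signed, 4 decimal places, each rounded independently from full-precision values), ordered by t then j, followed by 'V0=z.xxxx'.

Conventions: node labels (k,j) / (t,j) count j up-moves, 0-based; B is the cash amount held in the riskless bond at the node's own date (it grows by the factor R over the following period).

(0,0): Delta=2.3519 Bond=-86.5640
V0=54.5472

Risk-neutral probability p* = (R−d)/(u−d) = (1.19−0.73)/(1.27−0.73) = 0.8519.
At maturity the claim pays: V(1,0)=0.0000, V(1,1)=76.2000
(0,0): S=60.0000. Δ = (V_up−V_dn)/(S_up−S_dn) = (76.2000−0.0000)/(76.2000−43.8000) = 2.3519. V = [p*·76.2000 + (1−p*)·0.0000]/1.19 = 54.5472. B = V − Δ·S = -86.5640.
Check: Δ(0,0)·S0 + B(0,0) = 54.5472 = V0.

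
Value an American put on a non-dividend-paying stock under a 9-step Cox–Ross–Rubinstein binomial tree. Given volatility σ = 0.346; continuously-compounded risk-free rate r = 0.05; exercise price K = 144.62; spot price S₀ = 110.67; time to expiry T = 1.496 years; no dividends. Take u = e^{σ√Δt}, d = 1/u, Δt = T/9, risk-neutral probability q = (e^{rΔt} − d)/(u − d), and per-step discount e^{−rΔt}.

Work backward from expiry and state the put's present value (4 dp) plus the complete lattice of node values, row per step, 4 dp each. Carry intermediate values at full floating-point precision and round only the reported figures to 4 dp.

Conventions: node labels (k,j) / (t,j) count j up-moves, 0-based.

price = 37.7831
tree:
37.7831
48.7602 27.1896
61.1555 36.9012 17.7122
72.1367 48.5106 25.6459 9.8938
81.6731 61.1555 35.9426 15.5438 4.2799
89.9549 72.1367 48.5106 23.6903 7.4710 1.0873
97.1470 81.6731 61.1555 34.7472 12.7773 2.1678 0.0000
103.3929 89.9549 72.1367 48.5106 21.2518 4.3224 0.0000 0.0000
108.8171 97.1470 81.6731 61.1555 33.9500 8.6182 0.0000 0.0000 0.0000
113.5276 103.3929 89.9549 72.1367 48.5106 17.1835 0.0000 0.0000 0.0000 0.0000

Δt=0.16622  u=1.15150  d=0.86843  q=0.49428  discount=0.99172
step 9 (expiry): payoffs max(K−S,0) = 113.5276 103.3929 89.9549 72.1367 48.5106 17.1835 0.0000 0.0000 0.0000 0.0000
k=8: (k=8,j=0): S=35.8029, K−S=108.8171, hold=107.6201 ⇒ V=108.8171 exercise | (k=8,j=1): S=47.4730, K−S=97.1470, hold=95.9501 ⇒ V=97.1470 exercise | (k=8,j=2): S=62.9469, K−S=81.6731, hold=80.4762 ⇒ V=81.6731 exercise | (k=8,j=3): S=83.4645, K−S=61.1555, hold=59.9585 ⇒ V=61.1555 exercise | (k=8,j=4): S=110.6700, K−S=33.9500, hold=32.7530 ⇒ V=33.9500 exercise | (k=8,j=5): S=146.7431, K−S=0.0000, hold=8.6182 ⇒ V=8.6182 continue | (k=8,j=6): S=194.5744, K−S=0.0000, hold=0.0000 ⇒ V=0.0000 continue | (k=8,j=7): S=257.9964, K−S=0.0000, hold=0.0000 ⇒ V=0.0000 continue | (k=8,j=8): S=342.0909, K−S=0.0000, hold=0.0000 ⇒ V=0.0000 continue
k=7: (k=7,j=0): S=41.2271, K−S=103.3929, hold=102.1960 ⇒ V=103.3929 exercise | (k=7,j=1): S=54.6651, K−S=89.9549, hold=88.7579 ⇒ V=89.9549 exercise | (k=7,j=2): S=72.4833, K−S=72.1367, hold=70.9397 ⇒ V=72.1367 exercise | (k=7,j=3): S=96.1094, K−S=48.5106, hold=47.3136 ⇒ V=48.5106 exercise | (k=7,j=4): S=127.4365, K−S=17.1835, hold=21.2518 ⇒ V=21.2518 continue | (k=7,j=5): S=168.9747, K−S=0.0000, hold=4.3224 ⇒ V=4.3224 continue | (k=7,j=6): S=224.0524, K−S=0.0000, hold=0.0000 ⇒ V=0.0000 continue | (k=7,j=7): S=297.0828, K−S=0.0000, hold=0.0000 ⇒ V=0.0000 continue
k=6: (k=6,j=0): S=47.4730, K−S=97.1470, hold=95.9501 ⇒ V=97.1470 exercise | (k=6,j=1): S=62.9469, K−S=81.6731, hold=80.4762 ⇒ V=81.6731 exercise | (k=6,j=2): S=83.4645, K−S=61.1555, hold=59.9585 ⇒ V=61.1555 exercise | (k=6,j=3): S=110.6700, K−S=33.9500, hold=34.7472 ⇒ V=34.7472 continue | (k=6,j=4): S=146.7431, K−S=0.0000, hold=12.7773 ⇒ V=12.7773 continue | (k=6,j=5): S=194.5744, K−S=0.0000, hold=2.1678 ⇒ V=2.1678 continue | (k=6,j=6): S=257.9964, K−S=0.0000, hold=0.0000 ⇒ V=0.0000 continue
k=5: (k=5,j=0): S=54.6651, K−S=89.9549, hold=88.7579 ⇒ V=89.9549 exercise | (k=5,j=1): S=72.4833, K−S=72.1367, hold=70.9397 ⇒ V=72.1367 exercise | (k=5,j=2): S=96.1094, K−S=48.5106, hold=47.7044 ⇒ V=48.5106 exercise | (k=5,j=3): S=127.4365, K−S=17.1835, hold=23.6903 ⇒ V=23.6903 continue | (k=5,j=4): S=168.9747, K−S=0.0000, hold=7.4710 ⇒ V=7.4710 continue | (k=5,j=5): S=224.0524, K−S=0.0000, hold=1.0873 ⇒ V=1.0873 continue
k=4: (k=4,j=0): S=62.9469, K−S=81.6731, hold=80.4762 ⇒ V=81.6731 exercise | (k=4,j=1): S=83.4645, K−S=61.1555, hold=59.9585 ⇒ V=61.1555 exercise | (k=4,j=2): S=110.6700, K−S=33.9500, hold=35.9426 ⇒ V=35.9426 continue | (k=4,j=3): S=146.7431, K−S=0.0000, hold=15.5438 ⇒ V=15.5438 continue | (k=4,j=4): S=194.5744, K−S=0.0000, hold=4.2799 ⇒ V=4.2799 continue
k=3: (k=3,j=0): S=72.4833, K−S=72.1367, hold=70.9397 ⇒ V=72.1367 exercise | (k=3,j=1): S=96.1094, K−S=48.5106, hold=48.2903 ⇒ V=48.5106 exercise | (k=3,j=2): S=127.4365, K−S=17.1835, hold=25.6459 ⇒ V=25.6459 continue | (k=3,j=3): S=168.9747, K−S=0.0000, hold=9.8938 ⇒ V=9.8938 continue
k=2: (k=2,j=0): S=83.4645, K−S=61.1555, hold=59.9585 ⇒ V=61.1555 exercise | (k=2,j=1): S=110.6700, K−S=33.9500, hold=36.9012 ⇒ V=36.9012 continue | (k=2,j=2): S=146.7431, K−S=0.0000, hold=17.7122 ⇒ V=17.7122 continue
k=1: (k=1,j=0): S=96.1094, K−S=48.5106, hold=48.7602 ⇒ V=48.7602 continue | (k=1,j=1): S=127.4365, K−S=17.1835, hold=27.1896 ⇒ V=27.1896 continue
k=0: (k=0,j=0): S=110.6700, K−S=33.9500, hold=37.7831 ⇒ V=37.7831 continue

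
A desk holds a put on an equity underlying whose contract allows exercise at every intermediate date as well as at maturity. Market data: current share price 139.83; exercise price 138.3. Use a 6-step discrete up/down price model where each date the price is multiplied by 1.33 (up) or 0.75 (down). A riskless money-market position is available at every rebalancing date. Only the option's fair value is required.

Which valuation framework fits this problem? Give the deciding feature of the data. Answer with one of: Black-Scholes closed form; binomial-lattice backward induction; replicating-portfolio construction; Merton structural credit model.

Key observation: with exercise allowed before expiry on a discrete up/down model (6 steps from spot 139.83), the strike-138.3 put's value must be rolled back through the tree testing early exercise at each node.

framework: binomial-lattice backward induction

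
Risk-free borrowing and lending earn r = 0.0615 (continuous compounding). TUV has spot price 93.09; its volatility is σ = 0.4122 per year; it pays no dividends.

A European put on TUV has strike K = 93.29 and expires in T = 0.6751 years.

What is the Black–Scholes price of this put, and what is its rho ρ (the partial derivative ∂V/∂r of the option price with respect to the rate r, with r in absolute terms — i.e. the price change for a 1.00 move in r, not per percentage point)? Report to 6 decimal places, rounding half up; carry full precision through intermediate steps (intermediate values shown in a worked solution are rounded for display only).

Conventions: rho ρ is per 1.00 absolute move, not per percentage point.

price = 10.561387
ρ = -31.488417

σ√T = 0.4122·√0.6751 = 0.338682
d₁ = (ln(S/K) + (r+σ²/2)T) / (σ√T) = (ln(93.09/93.29) + (0.0615+0.4122²/2)·0.6751) / 0.338682 = (-0.002146 + 0.098871) / 0.338682 = 0.285593
d₂ = d₁ − σ√T = 0.285593 − 0.338682 = -0.053089
e^{−rT} = 0.959331
N(−d₁) = 0.387595,  N(−d₂) = 0.521169
Put price V = K·e^{−rT}·N(−d₂) − S·N(−d₁) = 46.642596 − 36.081209 = 10.561387
ρ = −K·T·e^{−rT}·N(−d₂) = -31.488417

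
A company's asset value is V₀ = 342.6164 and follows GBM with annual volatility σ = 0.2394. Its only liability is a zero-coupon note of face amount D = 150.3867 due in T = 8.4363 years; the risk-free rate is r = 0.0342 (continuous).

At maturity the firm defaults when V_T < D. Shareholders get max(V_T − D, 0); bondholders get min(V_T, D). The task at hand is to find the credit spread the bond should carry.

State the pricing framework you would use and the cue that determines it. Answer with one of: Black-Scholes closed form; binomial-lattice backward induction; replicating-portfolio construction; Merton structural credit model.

framework: Merton structural credit model

Key observation: the asked-for credit quantity lives on the firm's capital structure — asset value, asset volatility, debt face 150.3867 — which is the structural model's domain.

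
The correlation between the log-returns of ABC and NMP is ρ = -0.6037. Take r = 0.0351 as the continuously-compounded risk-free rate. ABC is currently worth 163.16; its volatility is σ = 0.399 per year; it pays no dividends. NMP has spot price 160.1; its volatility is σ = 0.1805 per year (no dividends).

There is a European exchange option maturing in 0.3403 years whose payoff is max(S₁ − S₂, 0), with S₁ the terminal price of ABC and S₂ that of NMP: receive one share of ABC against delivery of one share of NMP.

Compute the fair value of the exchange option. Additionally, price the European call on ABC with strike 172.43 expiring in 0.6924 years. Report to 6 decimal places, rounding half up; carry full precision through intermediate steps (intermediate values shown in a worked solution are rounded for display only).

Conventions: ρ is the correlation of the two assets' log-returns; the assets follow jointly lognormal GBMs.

exchange price = 21.348013
price(ABC call K=172.43) = 19.379430

σ_eff = √(σ₁² + σ₂² − 2ρσ₁σ₂) = √(0.399² + 0.1805² − 2·-0.6037·0.399·0.1805) = 0.527956
d₁ = (ln(S₁/S₂) + (q₂ − q₁ + σ_eff²/2)T) / (σ_eff√T) = (ln(163.16/160.1) + (0.0 − 0.0 + 0.139369)·0.3403) / 0.307984 = 0.215465
d₂ = d₁ − σ_eff√T = 0.215465 − 0.307984 = -0.092519
N(d₁) = 0.585298,  N(d₂) = 0.463143
V = S₁·e^{−q₁T}·N(d₁) − S₂·e^{−q₂T}·N(d₂) = 95.497163 − 74.149150 = 21.348013
[vanilla: ABC call K=172.43]
σ√T = 0.399·√0.6924 = 0.332010
d₁ = (ln(S/K) + (r+σ²/2)T) / (σ√T) = (ln(163.16/172.43) + (0.0351+0.399²/2)·0.6924) / 0.332010 = (-0.055260 + 0.079419) / 0.332010 = 0.072765
d₂ = d₁ − σ√T = 0.072765 − 0.332010 = -0.259246
e^{−rT} = 0.975990
N(d₁) = 0.529003,  N(d₂) = 0.397723
price = S·N(d₁) − K·e^{−rT}·N(d₂) = 86.312174 − 66.932744 = 19.379430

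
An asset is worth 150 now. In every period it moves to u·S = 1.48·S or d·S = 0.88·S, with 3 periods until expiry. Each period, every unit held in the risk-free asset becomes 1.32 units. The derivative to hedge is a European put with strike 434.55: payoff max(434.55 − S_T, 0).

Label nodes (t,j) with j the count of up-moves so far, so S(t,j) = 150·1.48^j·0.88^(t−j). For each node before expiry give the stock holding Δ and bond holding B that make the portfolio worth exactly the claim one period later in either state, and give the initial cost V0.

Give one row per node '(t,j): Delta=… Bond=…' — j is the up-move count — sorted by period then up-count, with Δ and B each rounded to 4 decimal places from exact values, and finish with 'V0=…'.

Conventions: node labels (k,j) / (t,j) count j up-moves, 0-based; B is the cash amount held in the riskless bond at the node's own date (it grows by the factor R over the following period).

(0,0): Delta=-0.8226 Bond=171.2012
(1,0): Delta=-1.0000 Bond=249.3974
(1,1): Delta=-0.7843 Bond=217.4722
(2,0): Delta=-1.0000 Bond=329.2045
(2,1): Delta=-1.0000 Bond=329.2045
(2,2): Delta=-0.7376 Bond=271.7392
V0=47.8055

Risk-neutral probability p* = (R−d)/(u−d) = (1.32−0.88)/(1.48−0.88) = 0.7333.
At maturity the claim pays: V(3,0)=332.3292, V(3,1)=262.6332, V(3,2)=145.4172, V(3,3)=0.0000
(2,0): S=116.1600. Δ = (V_up−V_dn)/(S_up−S_dn) = (262.6332−332.3292)/(171.9168−102.2208) = -1.0000. V = [p*·262.6332 + (1−p*)·332.3292]/1.32 = 213.0445. B = V − Δ·S = 329.2045.
(2,1): S=195.3600. Δ = (V_up−V_dn)/(S_up−S_dn) = (145.4172−262.6332)/(289.1328−171.9168) = -1.0000. V = [p*·145.4172 + (1−p*)·262.6332]/1.32 = 133.8445. B = V − Δ·S = 329.2045.
(2,2): S=328.5600. Δ = (V_up−V_dn)/(S_up−S_dn) = (0.0000−145.4172)/(486.2688−289.1328) = -0.7376. V = [p*·0.0000 + (1−p*)·145.4172]/1.32 = 29.3772. B = V − Δ·S = 271.7392.
(1,0): S=132.0000. Δ = (V_up−V_dn)/(S_up−S_dn) = (133.8445−213.0445)/(195.3600−116.1600) = -1.0000. V = [p*·133.8445 + (1−p*)·213.0445]/1.32 = 117.3974. B = V − Δ·S = 249.3974.
(1,1): S=222.0000. Δ = (V_up−V_dn)/(S_up−S_dn) = (29.3772−133.8445)/(328.5600−195.3600) = -0.7843. V = [p*·29.3772 + (1−p*)·133.8445]/1.32 = 43.3600. B = V − Δ·S = 217.4722.
(0,0): S=150.0000. Δ = (V_up−V_dn)/(S_up−S_dn) = (43.3600−117.3974)/(222.0000−132.0000) = -0.8226. V = [p*·43.3600 + (1−p*)·117.3974]/1.32 = 47.8055. B = V − Δ·S = 171.2012.
Verification: the root portfolio costs Δ(0,0)·S0 + B(0,0) = 47.8055, matching V0.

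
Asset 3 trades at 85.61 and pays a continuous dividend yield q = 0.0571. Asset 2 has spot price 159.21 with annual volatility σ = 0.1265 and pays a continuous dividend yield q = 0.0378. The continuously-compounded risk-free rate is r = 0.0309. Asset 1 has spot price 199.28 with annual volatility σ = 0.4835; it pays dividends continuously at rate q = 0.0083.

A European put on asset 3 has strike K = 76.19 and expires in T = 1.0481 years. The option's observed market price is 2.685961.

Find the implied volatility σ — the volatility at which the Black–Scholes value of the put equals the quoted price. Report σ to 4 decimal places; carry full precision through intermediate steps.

sigma = 0.1731

At σ = 0.1731 the Black–Scholes value reproduces the quote:
σ√T = 0.1731·√1.0481 = 0.177214
d₁ = (ln(S/K) + (r−q+σ²/2)T) / (σ√T) = (ln(85.61/76.19) + (0.0309−0.0571+0.1731²/2)·1.0481) / 0.177214 = (0.116572 − 0.011758) / 0.177214 = 0.591454
d₂ = d₁ − σ√T = 0.591454 − 0.177214 = 0.414240
e^{−rT} = 0.968133
e^{−qT} = 0.941909
N(−d₁) = 0.277108,  N(−d₂) = 0.339349
V = K·e^{−rT}·N(−d₂) − S·e^{−qT}·N(−d₁) = 25.031075 − 22.345114 = 2.685961 (the observed quote) — the price is monotone increasing in volatility, hence this σ is the only solution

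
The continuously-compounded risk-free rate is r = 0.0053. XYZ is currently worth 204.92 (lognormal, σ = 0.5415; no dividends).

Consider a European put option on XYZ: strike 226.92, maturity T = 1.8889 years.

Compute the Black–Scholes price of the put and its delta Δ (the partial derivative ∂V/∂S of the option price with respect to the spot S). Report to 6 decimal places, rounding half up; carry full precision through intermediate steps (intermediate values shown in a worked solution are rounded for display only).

price = 72.653034
Δ = -0.401859

σ√T = 0.5415·√1.8889 = 0.744223
d₁ = (ln(S/K) + (r+σ²/2)T) / (σ√T) = (ln(204.92/226.92) + (0.0053+0.5415²/2)·1.8889) / 0.744223 = (-0.101978 + 0.286945) / 0.744223 = 0.248537
d₂ = d₁ − σ√T = 0.248537 − 0.744223 = -0.495686
e^{−rT} = 0.990039
N(−d₁) = 0.401859,  N(−d₂) = 0.689942
Put price V = K·e^{−rT}·N(−d₂) − S·N(−d₁) = 155.002060 − 82.349026 = 72.653034
Δ = −N(−d₁) = -0.401859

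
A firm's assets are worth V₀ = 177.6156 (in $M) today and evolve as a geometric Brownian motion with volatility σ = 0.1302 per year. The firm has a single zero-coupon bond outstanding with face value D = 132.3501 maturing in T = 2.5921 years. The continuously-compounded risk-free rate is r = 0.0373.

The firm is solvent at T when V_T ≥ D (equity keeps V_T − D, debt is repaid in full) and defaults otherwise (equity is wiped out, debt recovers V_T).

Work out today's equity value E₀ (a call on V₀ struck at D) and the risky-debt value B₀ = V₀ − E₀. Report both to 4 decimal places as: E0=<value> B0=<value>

E0=57.8321 B0=119.7835

With assets at 177.6156 and a single debt payment of 132.3501 at 2.5921 years:
d₁ = [ln(V₀/D) + (r + σ²/2)T] / (σ√T)
   = [ln(177.6156/132.3501) + (0.0373 + 0.5·0.1302²)·2.5921] / (0.1302·√2.5921)
   = [0.294171 + 0.118656] / 0.209622 = 1.969388
d₂ = d₁ − σ√T = 1.969388 − 0.209622 = 1.759766
N(d₁) = 0.975546,  N(d₂) = 0.960776,  e^(−rT) = 0.907842
E₀ = V₀·N(d₁) − D·e^(−rT)·N(d₂)
   = 177.6156·0.975546 − 132.3501·0.907842·0.960776 = 57.832056
B₀ = V₀ − E₀ = 177.6156 − 57.832056 = 119.783544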